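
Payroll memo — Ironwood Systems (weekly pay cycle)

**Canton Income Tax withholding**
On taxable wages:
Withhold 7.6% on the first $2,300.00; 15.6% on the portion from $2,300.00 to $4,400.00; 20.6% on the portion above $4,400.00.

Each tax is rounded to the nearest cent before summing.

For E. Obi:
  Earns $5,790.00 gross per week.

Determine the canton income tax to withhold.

Canton Income Tax: taxable = $5,790.00
  $502.40 + 20.6% × ($5,790.00 − $4,400.00) = $502.40 + 20.6% × $1,390.00 = $788.74

$788.74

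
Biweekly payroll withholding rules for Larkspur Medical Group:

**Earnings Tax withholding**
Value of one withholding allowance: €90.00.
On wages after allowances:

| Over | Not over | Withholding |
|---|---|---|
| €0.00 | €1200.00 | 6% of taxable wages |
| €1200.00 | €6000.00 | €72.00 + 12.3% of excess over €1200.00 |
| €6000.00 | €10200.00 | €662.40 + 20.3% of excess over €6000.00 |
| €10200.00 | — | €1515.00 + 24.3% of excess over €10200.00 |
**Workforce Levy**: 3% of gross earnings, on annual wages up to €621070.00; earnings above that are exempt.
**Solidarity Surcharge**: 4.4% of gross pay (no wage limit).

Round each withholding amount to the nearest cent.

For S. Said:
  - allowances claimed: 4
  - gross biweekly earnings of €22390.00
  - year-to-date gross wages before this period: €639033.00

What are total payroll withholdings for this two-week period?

Earnings Tax: taxable = €22390.00 − 4×€90.00 = €22030.00
  €1515.00 + 24.3% × (€22030.00 − €10200.00) = €1515.00 + 24.3% × €11830.00 = €4389.69
Workforce Levy: YTD €639033.00 ≥ cap €621070.00 → €0.00
Solidarity Surcharge: 4.4% × €22390.00 = €985.16
Total: €4389.69 + €0.00 + €985.16 = €5374.85

€5374.85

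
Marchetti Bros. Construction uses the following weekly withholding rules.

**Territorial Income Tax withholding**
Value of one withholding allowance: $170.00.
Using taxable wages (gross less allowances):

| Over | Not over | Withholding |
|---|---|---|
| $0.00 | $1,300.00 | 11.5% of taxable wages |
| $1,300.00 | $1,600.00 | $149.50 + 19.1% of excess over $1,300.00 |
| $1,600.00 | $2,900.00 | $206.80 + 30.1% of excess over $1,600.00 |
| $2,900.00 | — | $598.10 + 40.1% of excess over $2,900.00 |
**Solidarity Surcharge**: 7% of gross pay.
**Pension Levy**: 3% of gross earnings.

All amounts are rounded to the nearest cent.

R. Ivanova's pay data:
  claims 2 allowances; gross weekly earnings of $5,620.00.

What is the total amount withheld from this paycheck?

Territorial Income Tax: taxable = $5,620.00 − 2×$170.00 = $5,280.00
  $598.10 + 40.1% × ($5,280.00 − $2,900.00) = $598.10 + 40.1% × $2,380.00 = $1,552.48
Solidarity Surcharge: 7% × $5,620.00 = $393.40
Pension Levy: 3% × $5,620.00 = $168.60
Total: $1,552.48 + $393.40 + $168.60 = $2,114.48

$2,114.48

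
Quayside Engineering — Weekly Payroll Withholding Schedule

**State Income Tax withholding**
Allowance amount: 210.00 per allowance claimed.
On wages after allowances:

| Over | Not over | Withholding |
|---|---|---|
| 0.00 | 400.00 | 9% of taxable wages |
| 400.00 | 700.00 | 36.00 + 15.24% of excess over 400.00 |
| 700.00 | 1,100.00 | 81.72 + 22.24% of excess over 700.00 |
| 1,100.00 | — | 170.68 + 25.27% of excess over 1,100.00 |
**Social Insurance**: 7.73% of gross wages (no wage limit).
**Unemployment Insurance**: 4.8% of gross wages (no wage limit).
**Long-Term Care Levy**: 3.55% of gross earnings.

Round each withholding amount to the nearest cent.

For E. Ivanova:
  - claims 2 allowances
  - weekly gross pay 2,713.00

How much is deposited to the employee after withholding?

1,804.61

State Income Tax: taxable = 2,713.00 − 2×210.00 = 2,293.00
  170.68 + 25.27% × (2,293.00 − 1,100.00) = 170.68 + 25.27% × 1,193.00 = 472.15
Social Insurance: 7.73% × 2,713.00 = 209.71
Unemployment Insurance: 4.8% × 2,713.00 = 130.22
Long-Term Care Levy: 3.55% × 2,713.00 = 96.31
Total withheld: 472.15 + 209.71 + 130.22 + 96.31 = 908.39
Net pay: 2,713.00 − 908.39 = 1,804.61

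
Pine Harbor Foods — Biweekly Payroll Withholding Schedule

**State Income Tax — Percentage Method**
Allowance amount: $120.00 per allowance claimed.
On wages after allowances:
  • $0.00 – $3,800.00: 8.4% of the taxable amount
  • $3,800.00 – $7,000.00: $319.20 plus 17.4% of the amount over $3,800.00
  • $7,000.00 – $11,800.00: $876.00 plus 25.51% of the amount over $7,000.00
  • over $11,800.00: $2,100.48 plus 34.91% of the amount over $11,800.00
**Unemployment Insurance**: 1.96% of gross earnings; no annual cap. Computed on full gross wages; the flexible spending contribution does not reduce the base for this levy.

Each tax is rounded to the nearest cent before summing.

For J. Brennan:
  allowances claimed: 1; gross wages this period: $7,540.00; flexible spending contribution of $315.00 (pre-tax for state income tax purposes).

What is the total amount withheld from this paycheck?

State Income Tax: taxable = $7,540.00 − $315.00 − 1×$120.00 = $7,105.00
  $876.00 + 25.51% × ($7,105.00 − $7,000.00) = $876.00 + 25.51% × $105.00 = $902.79
Unemployment Insurance: 1.96% × $7,540.00 = $147.78
Total: $902.79 + $147.78 = $1,050.57

$1,050.57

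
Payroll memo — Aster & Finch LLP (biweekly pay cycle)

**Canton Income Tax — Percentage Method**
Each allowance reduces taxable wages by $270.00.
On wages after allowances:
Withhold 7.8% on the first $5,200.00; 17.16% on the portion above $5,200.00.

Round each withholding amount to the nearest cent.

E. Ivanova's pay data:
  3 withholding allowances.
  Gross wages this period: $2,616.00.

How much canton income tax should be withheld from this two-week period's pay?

Canton Income Tax: taxable = $2,616.00 − 3×$270.00 = $1,806.00
  7.8% × $1,806.00 = $140.87

$140.87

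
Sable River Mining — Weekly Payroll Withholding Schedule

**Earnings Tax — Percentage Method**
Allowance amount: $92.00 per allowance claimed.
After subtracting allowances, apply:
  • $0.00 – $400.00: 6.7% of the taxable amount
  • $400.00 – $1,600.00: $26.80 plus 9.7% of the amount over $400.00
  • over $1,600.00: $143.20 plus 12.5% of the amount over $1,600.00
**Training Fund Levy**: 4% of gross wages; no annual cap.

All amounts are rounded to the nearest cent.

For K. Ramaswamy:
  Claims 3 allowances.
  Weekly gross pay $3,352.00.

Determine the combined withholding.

$461.78

Earnings Tax: taxable = $3,352.00 − 3×$92.00 = $3,076.00
  $143.20 + 12.5% × ($3,076.00 − $1,600.00) = $143.20 + 12.5% × $1,476.00 = $327.70
Training Fund Levy: 4% × $3,352.00 = $134.08
Total: $327.70 + $134.08 = $461.78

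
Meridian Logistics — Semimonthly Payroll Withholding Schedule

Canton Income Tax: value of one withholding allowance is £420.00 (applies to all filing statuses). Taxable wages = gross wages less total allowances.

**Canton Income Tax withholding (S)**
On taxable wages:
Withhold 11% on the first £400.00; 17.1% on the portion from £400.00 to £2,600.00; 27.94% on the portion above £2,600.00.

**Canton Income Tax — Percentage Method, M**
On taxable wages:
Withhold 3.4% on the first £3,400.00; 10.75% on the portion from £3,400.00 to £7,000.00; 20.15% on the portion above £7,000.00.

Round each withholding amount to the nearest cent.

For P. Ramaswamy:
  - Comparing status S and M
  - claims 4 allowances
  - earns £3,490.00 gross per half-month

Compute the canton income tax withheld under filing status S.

£285.11

Canton Income Tax (S): taxable = £3,490.00 − 4×£420.00 = £1,810.00
  £44.00 + 17.1% × (£1,810.00 − £400.00) = £44.00 + 17.1% × £1,410.00 = £285.11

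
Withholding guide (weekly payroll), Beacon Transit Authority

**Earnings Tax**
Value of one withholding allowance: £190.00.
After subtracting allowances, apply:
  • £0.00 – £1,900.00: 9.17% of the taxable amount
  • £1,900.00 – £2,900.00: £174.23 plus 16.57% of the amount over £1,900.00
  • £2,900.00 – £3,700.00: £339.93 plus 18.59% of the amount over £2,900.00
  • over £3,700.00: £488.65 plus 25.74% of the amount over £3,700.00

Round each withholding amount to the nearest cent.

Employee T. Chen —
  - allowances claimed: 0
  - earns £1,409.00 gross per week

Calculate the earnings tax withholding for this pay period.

£129.21

Earnings Tax: taxable = £1,409.00
  9.17% × £1,409.00 = £129.21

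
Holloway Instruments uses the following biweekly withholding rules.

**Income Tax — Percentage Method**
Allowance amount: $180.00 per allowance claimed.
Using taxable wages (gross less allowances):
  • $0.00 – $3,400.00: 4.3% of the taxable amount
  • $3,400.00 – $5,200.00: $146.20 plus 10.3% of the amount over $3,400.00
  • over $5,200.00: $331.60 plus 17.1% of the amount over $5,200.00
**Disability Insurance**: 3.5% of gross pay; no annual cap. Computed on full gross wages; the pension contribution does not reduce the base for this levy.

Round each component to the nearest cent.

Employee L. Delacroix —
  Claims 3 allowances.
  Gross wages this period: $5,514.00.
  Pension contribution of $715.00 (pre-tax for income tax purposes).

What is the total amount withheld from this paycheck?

Income Tax: taxable = $5,514.00 − $715.00 − 3×$180.00 = $4,259.00
  $146.20 + 10.3% × ($4,259.00 − $3,400.00) = $146.20 + 10.3% × $859.00 = $234.68
Disability Insurance: 3.5% × $5,514.00 = $192.99
Total: $234.68 + $192.99 = $427.67

$427.67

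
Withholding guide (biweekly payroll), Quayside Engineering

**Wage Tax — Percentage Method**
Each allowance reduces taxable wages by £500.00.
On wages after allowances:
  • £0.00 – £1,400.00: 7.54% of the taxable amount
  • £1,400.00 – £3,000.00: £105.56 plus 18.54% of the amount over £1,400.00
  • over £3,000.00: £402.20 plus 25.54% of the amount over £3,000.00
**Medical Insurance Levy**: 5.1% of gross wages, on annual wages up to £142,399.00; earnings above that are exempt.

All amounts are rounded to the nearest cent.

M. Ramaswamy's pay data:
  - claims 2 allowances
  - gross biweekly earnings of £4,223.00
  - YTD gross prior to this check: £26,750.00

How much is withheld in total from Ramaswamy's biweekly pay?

£674.52

Wage Tax: taxable = £4,223.00 − 2×£500.00 = £3,223.00
  £402.20 + 25.54% × (£3,223.00 − £3,000.00) = £402.20 + 25.54% × £223.00 = £459.15
Medical Insurance Levy: 5.1% × £4,223.00 = £215.37
Total: £459.15 + £215.37 = £674.52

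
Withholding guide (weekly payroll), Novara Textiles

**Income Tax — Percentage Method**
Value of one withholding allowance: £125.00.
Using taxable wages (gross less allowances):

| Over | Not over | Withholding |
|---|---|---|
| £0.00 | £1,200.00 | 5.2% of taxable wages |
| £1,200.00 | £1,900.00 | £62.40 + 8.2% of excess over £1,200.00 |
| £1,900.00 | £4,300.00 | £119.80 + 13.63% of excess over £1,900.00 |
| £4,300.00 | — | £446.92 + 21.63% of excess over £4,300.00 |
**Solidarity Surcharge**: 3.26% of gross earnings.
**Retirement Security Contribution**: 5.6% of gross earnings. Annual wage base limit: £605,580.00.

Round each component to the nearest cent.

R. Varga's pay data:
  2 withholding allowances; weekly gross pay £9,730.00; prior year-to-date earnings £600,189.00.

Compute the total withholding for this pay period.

£2,186.45

Income Tax: taxable = £9,730.00 − 2×£125.00 = £9,480.00
  £446.92 + 21.63% × (£9,480.00 − £4,300.00) = £446.92 + 21.63% × £5,180.00 = £1,567.35
Solidarity Surcharge: 3.26% × £9,730.00 = £317.20
Retirement Security Contribution: cap £605,580.00 − YTD £600,189.00 = £5,391.00 subject; 5.6% × £5,391.00 = £301.90
Total: £1,567.35 + £317.20 + £301.90 = £2,186.45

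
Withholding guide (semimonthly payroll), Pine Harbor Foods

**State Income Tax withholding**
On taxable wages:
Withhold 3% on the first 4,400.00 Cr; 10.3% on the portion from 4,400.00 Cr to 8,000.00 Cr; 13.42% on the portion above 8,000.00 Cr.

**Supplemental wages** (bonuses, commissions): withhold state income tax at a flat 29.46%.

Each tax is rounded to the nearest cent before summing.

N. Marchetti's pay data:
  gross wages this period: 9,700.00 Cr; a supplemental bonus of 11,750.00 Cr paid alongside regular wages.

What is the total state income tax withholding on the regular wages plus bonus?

4,192.49 Cr

State Income Tax: taxable = 9,700.00 Cr
  502.80 Cr + 13.42% × (9,700.00 Cr − 8,000.00 Cr) = 502.80 Cr + 13.42% × 1,700.00 Cr = 730.94 Cr
Supplemental (29.46% flat on bonus): 29.46% × 11,750.00 Cr = 3,461.55 Cr
Total state income tax: 730.94 Cr + 3,461.55 Cr = 4,192.49 Cr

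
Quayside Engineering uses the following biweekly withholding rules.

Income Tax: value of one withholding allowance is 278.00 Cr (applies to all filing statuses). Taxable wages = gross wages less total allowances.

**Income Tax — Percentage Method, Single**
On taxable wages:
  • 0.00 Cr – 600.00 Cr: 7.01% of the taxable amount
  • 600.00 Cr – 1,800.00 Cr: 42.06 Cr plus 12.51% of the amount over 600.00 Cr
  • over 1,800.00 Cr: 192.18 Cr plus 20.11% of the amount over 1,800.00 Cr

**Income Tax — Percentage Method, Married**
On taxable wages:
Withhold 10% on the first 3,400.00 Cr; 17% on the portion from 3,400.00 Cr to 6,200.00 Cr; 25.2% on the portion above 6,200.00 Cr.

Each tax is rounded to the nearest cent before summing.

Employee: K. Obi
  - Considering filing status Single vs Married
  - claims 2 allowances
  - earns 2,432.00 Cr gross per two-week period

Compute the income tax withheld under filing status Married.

187.60 Cr

Income Tax (Married): taxable = 2,432.00 Cr − 2×278.00 Cr = 1,876.00 Cr
  10% × 1,876.00 Cr = 187.60 Cr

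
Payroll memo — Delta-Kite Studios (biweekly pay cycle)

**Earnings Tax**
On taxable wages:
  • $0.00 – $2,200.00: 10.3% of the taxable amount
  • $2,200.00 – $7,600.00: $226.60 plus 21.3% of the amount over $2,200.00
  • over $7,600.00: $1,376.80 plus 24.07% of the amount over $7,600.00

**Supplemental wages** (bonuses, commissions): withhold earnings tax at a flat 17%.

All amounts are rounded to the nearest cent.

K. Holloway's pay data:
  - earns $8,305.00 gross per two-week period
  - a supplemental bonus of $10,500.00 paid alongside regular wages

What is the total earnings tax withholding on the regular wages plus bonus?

$3,331.49

Earnings Tax: taxable = $8,305.00
  $1,376.80 + 24.07% × ($8,305.00 − $7,600.00) = $1,376.80 + 24.07% × $705.00 = $1,546.49
Supplemental (17% flat on bonus): 17% × $10,500.00 = $1,785.00
Total earnings tax: $1,546.49 + $1,785.00 = $3,331.49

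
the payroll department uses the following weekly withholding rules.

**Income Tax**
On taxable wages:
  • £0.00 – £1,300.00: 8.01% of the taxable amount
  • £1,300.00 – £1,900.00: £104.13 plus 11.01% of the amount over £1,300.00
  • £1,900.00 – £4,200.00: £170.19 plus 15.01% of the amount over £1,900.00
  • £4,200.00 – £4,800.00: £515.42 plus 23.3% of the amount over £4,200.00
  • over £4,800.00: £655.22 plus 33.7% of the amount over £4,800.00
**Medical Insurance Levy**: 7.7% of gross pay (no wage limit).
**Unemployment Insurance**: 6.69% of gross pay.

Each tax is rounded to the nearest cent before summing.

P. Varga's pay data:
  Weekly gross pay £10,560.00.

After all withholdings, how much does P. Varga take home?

£6,444.08

Income Tax: taxable = £10,560.00
  £655.22 + 33.7% × (£10,560.00 − £4,800.00) = £655.22 + 33.7% × £5,760.00 = £2,596.34
Medical Insurance Levy: 7.7% × £10,560.00 = £813.12
Unemployment Insurance: 6.69% × £10,560.00 = £706.46
Total withheld: £2,596.34 + £813.12 + £706.46 = £4,115.92
Net pay: £10,560.00 − £4,115.92 = £6,444.08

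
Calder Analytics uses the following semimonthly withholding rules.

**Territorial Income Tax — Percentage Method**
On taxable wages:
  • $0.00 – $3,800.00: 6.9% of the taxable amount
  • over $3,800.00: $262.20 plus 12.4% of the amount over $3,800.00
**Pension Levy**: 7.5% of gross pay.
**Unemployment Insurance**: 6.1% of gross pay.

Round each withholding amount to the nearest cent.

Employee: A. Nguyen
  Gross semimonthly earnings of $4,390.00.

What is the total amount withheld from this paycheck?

Territorial Income Tax: taxable = $4,390.00
  $262.20 + 12.4% × ($4,390.00 − $3,800.00) = $262.20 + 12.4% × $590.00 = $335.36
Pension Levy: 7.5% × $4,390.00 = $329.25
Unemployment Insurance: 6.1% × $4,390.00 = $267.79
Total: $335.36 + $329.25 + $267.79 = $932.40

$932.40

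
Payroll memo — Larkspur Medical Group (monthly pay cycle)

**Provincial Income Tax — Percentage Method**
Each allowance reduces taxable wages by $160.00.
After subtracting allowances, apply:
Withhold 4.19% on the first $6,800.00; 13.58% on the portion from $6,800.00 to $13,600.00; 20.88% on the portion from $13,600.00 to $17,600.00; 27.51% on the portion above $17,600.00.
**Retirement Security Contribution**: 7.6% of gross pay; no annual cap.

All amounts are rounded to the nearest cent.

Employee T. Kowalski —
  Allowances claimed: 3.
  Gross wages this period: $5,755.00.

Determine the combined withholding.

$658.40

Provincial Income Tax: taxable = $5,755.00 − 3×$160.00 = $5,275.00
  4.19% × $5,275.00 = $221.02
Retirement Security Contribution: 7.6% × $5,755.00 = $437.38
Total: $221.02 + $437.38 = $658.40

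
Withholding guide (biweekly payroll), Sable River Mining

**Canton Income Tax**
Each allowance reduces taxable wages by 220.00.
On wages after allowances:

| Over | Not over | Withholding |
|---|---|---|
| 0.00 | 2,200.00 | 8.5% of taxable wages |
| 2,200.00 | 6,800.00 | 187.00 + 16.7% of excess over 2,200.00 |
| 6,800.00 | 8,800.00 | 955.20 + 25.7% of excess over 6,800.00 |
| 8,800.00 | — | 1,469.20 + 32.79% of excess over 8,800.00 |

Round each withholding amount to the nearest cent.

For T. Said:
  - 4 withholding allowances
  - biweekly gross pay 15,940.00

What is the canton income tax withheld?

3,521.85

Canton Income Tax: taxable = 15,940.00 − 4×220.00 = 15,060.00
  1,469.20 + 32.79% × (15,060.00 − 8,800.00) = 1,469.20 + 32.79% × 6,260.00 = 3,521.85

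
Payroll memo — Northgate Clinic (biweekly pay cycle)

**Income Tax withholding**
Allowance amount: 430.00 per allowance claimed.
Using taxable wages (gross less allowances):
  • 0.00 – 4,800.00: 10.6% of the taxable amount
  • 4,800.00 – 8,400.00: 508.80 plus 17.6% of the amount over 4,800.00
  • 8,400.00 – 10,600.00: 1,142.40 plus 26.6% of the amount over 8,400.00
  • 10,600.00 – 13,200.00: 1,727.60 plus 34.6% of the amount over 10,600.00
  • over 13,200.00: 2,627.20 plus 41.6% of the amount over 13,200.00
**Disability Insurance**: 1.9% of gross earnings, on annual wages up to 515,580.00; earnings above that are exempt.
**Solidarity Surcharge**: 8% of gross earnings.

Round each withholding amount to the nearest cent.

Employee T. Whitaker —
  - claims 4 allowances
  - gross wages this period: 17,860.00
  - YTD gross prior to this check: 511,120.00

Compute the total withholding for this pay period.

5,363.78

Income Tax: taxable = 17,860.00 − 4×430.00 = 16,140.00
  2,627.20 + 41.6% × (16,140.00 − 13,200.00) = 2,627.20 + 41.6% × 2,940.00 = 3,850.24
Disability Insurance: cap 515,580.00 − YTD 511,120.00 = 4,460.00 subject; 1.9% × 4,460.00 = 84.74
Solidarity Surcharge: 8% × 17,860.00 = 1,428.80
Total: 3,850.24 + 84.74 + 1,428.80 = 5,363.78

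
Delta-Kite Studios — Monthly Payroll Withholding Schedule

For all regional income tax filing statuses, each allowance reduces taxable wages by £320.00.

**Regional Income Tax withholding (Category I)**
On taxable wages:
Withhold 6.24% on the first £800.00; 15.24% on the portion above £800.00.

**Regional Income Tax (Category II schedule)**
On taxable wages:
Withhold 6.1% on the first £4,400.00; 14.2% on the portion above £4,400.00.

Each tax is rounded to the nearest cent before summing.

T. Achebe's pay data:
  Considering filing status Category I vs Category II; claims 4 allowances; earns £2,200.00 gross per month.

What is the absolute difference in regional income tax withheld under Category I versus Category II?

Regional Income Tax (Category I): taxable = £2,200.00 − 4×£320.00 = £920.00
  £49.92 + 15.24% × (£920.00 − £800.00) = £49.92 + 15.24% × £120.00 = £68.21
Regional Income Tax (Category II): taxable = £2,200.00 − 4×£320.00 = £920.00
  6.1% × £920.00 = £56.12
Difference: |£68.21 − £56.12| = £12.09 (higher under Category I)

£12.09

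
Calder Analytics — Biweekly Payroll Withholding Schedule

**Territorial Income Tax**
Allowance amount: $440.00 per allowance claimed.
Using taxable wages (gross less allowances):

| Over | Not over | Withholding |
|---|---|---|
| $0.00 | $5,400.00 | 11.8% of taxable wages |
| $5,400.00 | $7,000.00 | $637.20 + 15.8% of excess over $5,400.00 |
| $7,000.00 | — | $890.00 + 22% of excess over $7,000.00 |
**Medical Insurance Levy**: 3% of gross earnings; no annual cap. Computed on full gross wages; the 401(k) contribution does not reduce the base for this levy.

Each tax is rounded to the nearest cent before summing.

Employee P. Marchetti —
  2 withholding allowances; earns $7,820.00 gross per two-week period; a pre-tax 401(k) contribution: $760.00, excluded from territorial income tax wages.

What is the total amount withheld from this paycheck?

$995.04

Territorial Income Tax: taxable = $7,820.00 − $760.00 − 2×$440.00 = $6,180.00
  $637.20 + 15.8% × ($6,180.00 − $5,400.00) = $637.20 + 15.8% × $780.00 = $760.44
Medical Insurance Levy: 3% × $7,820.00 = $234.60
Total: $760.44 + $234.60 = $995.04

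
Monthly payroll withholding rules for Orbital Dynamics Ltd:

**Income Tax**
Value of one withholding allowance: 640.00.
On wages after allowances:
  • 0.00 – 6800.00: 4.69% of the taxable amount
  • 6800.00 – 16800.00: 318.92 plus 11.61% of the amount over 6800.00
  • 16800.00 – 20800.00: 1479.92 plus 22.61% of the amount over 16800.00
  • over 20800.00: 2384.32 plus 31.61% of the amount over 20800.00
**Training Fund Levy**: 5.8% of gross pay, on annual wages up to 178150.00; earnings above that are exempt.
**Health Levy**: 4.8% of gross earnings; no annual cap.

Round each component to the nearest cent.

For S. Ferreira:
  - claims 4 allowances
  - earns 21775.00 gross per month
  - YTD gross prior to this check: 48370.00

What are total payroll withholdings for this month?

Income Tax: taxable = 21775.00 − 4×640.00 = 19215.00
  1479.92 + 22.61% × (19215.00 − 16800.00) = 1479.92 + 22.61% × 2415.00 = 2025.95
Training Fund Levy: 5.8% × 21775.00 = 1262.95
Health Levy: 4.8% × 21775.00 = 1045.20
Total: 2025.95 + 1262.95 + 1045.20 = 4334.10

4334.10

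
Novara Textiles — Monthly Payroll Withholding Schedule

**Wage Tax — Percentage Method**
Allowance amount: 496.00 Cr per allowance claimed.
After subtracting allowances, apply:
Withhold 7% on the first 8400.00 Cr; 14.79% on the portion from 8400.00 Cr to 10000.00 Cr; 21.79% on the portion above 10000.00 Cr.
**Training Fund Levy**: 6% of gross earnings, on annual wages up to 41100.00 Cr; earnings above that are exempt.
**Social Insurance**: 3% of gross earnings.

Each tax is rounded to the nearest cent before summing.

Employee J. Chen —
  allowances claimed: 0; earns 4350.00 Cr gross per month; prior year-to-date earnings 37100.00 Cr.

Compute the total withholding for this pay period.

675.00 Cr

Wage Tax: taxable = 4350.00 Cr
  7% × 4350.00 Cr = 304.50 Cr
Training Fund Levy: cap 41100.00 Cr − YTD 37100.00 Cr = 4000.00 Cr subject; 6% × 4000.00 Cr = 240.00 Cr
Social Insurance: 3% × 4350.00 Cr = 130.50 Cr
Total: 304.50 Cr + 240.00 Cr + 130.50 Cr = 675.00 Cr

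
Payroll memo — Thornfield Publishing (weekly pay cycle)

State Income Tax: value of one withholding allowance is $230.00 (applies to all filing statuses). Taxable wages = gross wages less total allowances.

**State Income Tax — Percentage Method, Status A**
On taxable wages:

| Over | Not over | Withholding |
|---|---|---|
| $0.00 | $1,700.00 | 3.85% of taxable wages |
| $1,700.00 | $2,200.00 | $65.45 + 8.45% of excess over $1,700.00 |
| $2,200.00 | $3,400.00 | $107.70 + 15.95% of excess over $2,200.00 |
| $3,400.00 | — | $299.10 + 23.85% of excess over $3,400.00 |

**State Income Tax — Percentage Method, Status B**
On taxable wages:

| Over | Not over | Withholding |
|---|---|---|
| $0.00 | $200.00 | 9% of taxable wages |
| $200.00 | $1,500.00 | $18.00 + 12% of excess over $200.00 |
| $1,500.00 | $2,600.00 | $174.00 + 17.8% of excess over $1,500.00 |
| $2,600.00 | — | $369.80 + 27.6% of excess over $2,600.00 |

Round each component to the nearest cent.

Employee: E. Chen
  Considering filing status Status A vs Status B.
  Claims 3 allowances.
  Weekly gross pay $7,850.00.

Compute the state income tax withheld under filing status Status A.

State Income Tax (Status A): taxable = $7,850.00 − 3×$230.00 = $7,160.00
  $299.10 + 23.85% × ($7,160.00 − $3,400.00) = $299.10 + 23.85% × $3,760.00 = $1,195.86

$1,195.86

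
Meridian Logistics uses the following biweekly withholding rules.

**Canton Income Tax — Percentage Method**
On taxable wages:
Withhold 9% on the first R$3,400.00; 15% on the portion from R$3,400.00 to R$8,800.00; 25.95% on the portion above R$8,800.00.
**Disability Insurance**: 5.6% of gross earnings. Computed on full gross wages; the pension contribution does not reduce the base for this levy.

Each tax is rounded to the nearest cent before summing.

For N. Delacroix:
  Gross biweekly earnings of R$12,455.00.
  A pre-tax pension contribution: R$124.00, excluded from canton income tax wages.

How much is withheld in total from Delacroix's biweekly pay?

R$2,729.77

Canton Income Tax: taxable = R$12,455.00 − R$124.00 = R$12,331.00
  R$1,116.00 + 25.95% × (R$12,331.00 − R$8,800.00) = R$1,116.00 + 25.95% × R$3,531.00 = R$2,032.29
Disability Insurance: 5.6% × R$12,455.00 = R$697.48
Total: R$2,032.29 + R$697.48 = R$2,729.77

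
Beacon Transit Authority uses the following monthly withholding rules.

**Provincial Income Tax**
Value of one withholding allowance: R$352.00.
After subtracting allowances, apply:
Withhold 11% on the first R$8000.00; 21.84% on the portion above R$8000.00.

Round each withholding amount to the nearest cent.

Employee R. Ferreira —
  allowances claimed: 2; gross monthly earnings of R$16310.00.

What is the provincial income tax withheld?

Provincial Income Tax: taxable = R$16310.00 − 2×R$352.00 = R$15606.00
  R$880.00 + 21.84% × (R$15606.00 − R$8000.00) = R$880.00 + 21.84% × R$7606.00 = R$2541.15

R$2541.15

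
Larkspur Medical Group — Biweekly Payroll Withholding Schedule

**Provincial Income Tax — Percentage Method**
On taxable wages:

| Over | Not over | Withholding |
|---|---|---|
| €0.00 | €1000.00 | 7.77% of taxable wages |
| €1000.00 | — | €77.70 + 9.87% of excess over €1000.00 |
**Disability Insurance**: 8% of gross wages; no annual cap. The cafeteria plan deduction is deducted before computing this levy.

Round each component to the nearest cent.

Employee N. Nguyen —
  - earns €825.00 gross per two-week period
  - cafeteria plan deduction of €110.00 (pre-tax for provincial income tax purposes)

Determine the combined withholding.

€112.76

Provincial Income Tax: taxable = €825.00 − €110.00 = €715.00
  7.77% × €715.00 = €55.56
Disability Insurance: 8% × €715.00 = €57.20
Total: €55.56 + €57.20 = €112.76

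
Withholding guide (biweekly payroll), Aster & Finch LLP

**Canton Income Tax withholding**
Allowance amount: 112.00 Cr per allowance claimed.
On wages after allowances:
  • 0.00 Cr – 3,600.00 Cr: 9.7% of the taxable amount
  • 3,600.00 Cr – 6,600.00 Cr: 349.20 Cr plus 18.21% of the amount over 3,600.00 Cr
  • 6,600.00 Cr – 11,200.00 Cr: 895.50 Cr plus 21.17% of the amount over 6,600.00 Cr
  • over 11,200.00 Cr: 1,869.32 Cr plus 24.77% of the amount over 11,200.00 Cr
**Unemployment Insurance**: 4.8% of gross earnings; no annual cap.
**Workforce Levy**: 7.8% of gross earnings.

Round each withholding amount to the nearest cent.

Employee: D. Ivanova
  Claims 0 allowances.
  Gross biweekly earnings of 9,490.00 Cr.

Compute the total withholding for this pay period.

2,703.05 Cr

Canton Income Tax: taxable = 9,490.00 Cr
  895.50 Cr + 21.17% × (9,490.00 Cr − 6,600.00 Cr) = 895.50 Cr + 21.17% × 2,890.00 Cr = 1,507.31 Cr
Unemployment Insurance: 4.8% × 9,490.00 Cr = 455.52 Cr
Workforce Levy: 7.8% × 9,490.00 Cr = 740.22 Cr
Total: 1,507.31 Cr + 455.52 Cr + 740.22 Cr = 2,703.05 Cr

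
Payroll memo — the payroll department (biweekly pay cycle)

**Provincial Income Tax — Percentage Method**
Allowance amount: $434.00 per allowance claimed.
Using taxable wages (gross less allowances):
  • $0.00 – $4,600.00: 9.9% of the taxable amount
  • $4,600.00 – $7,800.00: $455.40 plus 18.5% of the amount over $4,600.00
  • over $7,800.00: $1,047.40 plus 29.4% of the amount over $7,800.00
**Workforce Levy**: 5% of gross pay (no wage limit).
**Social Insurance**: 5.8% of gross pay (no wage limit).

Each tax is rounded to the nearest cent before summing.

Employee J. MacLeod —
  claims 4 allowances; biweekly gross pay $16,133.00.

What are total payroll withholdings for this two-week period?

Provincial Income Tax: taxable = $16,133.00 − 4×$434.00 = $14,397.00
  $1,047.40 + 29.4% × ($14,397.00 − $7,800.00) = $1,047.40 + 29.4% × $6,597.00 = $2,986.92
Workforce Levy: 5% × $16,133.00 = $806.65
Social Insurance: 5.8% × $16,133.00 = $935.71
Total: $2,986.92 + $806.65 + $935.71 = $4,729.28

$4,729.28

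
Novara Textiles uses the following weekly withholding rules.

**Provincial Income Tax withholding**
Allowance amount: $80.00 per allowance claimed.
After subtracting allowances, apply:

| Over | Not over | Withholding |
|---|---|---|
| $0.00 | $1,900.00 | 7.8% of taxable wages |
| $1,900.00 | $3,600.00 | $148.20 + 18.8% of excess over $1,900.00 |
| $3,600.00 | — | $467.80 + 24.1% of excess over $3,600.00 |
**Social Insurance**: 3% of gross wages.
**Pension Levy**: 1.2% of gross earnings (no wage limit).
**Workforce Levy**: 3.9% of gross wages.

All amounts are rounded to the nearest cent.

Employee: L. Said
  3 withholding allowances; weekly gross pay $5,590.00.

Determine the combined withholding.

$1,342.34

Provincial Income Tax: taxable = $5,590.00 − 3×$80.00 = $5,350.00
  $467.80 + 24.1% × ($5,350.00 − $3,600.00) = $467.80 + 24.1% × $1,750.00 = $889.55
Social Insurance: 3% × $5,590.00 = $167.70
Pension Levy: 1.2% × $5,590.00 = $67.08
Workforce Levy: 3.9% × $5,590.00 = $218.01
Total: $889.55 + $167.70 + $67.08 + $218.01 = $1,342.34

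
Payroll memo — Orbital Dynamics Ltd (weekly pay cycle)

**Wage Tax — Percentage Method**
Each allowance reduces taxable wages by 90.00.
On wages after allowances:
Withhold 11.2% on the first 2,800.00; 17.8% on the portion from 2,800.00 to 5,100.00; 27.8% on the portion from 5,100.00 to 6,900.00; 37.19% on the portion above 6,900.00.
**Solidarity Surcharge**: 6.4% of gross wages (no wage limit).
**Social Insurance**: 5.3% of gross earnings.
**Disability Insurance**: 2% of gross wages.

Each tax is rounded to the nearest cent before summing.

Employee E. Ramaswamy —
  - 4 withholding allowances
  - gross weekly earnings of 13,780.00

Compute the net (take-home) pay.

8,243.95

Wage Tax: taxable = 13,780.00 − 4×90.00 = 13,420.00
  1,223.40 + 37.19% × (13,420.00 − 6,900.00) = 1,223.40 + 37.19% × 6,520.00 = 3,648.19
Solidarity Surcharge: 6.4% × 13,780.00 = 881.92
Social Insurance: 5.3% × 13,780.00 = 730.34
Disability Insurance: 2% × 13,780.00 = 275.60
Total withheld: 3,648.19 + 881.92 + 730.34 + 275.60 = 5,536.05
Net pay: 13,780.00 − 5,536.05 = 8,243.95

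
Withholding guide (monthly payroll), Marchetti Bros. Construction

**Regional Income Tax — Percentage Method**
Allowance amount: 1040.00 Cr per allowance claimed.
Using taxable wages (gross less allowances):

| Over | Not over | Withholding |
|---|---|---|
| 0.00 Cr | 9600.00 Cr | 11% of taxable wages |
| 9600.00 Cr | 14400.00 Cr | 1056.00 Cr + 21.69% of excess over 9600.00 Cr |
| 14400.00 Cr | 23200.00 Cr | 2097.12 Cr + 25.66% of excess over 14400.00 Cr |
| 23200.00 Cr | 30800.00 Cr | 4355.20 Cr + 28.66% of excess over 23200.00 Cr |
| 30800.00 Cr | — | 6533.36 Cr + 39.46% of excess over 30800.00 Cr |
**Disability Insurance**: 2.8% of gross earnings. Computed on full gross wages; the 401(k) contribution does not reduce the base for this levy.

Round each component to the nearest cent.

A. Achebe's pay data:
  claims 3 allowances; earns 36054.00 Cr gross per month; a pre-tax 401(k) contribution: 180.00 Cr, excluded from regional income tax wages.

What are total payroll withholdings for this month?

Regional Income Tax: taxable = 36054.00 Cr − 180.00 Cr − 3×1040.00 Cr = 32754.00 Cr
  6533.36 Cr + 39.46% × (32754.00 Cr − 30800.00 Cr) = 6533.36 Cr + 39.46% × 1954.00 Cr = 7304.41 Cr
Disability Insurance: 2.8% × 36054.00 Cr = 1009.51 Cr
Total: 7304.41 Cr + 1009.51 Cr = 8313.92 Cr

8313.92 Cr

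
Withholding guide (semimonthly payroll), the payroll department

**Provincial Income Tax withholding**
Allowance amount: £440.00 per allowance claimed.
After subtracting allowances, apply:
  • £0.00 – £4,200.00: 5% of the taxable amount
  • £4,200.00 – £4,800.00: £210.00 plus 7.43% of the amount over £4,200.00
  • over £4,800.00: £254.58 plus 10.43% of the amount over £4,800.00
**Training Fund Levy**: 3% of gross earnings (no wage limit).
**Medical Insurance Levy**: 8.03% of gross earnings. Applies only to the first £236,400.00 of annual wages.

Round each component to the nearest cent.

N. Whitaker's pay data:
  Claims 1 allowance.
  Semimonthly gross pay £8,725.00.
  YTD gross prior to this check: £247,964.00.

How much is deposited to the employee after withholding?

Provincial Income Tax: taxable = £8,725.00 − 1×£440.00 = £8,285.00
  £254.58 + 10.43% × (£8,285.00 − £4,800.00) = £254.58 + 10.43% × £3,485.00 = £618.07
Training Fund Levy: 3% × £8,725.00 = £261.75
Medical Insurance Levy: YTD £247,964.00 ≥ cap £236,400.00 → £0.00
Total withheld: £618.07 + £261.75 + £0.00 = £879.82
Net pay: £8,725.00 − £879.82 = £7,845.18

£7,845.18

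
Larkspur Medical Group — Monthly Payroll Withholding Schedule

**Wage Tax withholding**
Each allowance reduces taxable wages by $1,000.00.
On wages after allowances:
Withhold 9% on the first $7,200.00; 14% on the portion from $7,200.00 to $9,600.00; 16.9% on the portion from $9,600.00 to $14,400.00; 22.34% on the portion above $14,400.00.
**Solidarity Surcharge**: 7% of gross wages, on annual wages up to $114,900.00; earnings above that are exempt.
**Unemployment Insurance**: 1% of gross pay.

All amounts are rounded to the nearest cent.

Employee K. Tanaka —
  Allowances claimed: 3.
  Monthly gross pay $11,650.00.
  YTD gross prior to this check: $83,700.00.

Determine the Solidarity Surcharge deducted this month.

$815.50

Solidarity Surcharge: 7% × $11,650.00 = $815.50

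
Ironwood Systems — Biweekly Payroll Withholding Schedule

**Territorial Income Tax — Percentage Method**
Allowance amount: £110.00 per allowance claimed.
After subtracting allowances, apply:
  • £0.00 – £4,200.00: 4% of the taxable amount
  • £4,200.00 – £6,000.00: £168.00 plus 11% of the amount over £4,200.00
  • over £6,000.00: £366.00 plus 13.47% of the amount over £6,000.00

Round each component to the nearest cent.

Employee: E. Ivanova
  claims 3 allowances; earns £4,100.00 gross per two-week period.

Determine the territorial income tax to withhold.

Territorial Income Tax: taxable = £4,100.00 − 3×£110.00 = £3,770.00
  4% × £3,770.00 = £150.80

£150.80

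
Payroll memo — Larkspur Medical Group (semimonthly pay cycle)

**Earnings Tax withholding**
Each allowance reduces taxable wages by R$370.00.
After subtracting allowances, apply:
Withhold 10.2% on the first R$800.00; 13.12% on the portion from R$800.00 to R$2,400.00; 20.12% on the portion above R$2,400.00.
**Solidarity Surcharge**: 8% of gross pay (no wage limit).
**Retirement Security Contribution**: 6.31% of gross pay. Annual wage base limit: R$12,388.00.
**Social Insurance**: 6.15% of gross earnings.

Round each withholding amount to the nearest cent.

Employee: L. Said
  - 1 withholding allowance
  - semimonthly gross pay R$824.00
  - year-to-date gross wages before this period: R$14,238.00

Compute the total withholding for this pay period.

R$162.91

Earnings Tax: taxable = R$824.00 − 1×R$370.00 = R$454.00
  10.2% × R$454.00 = R$46.31
Solidarity Surcharge: 8% × R$824.00 = R$65.92
Retirement Security Contribution: YTD R$14,238.00 ≥ cap R$12,388.00 → R$0.00
Social Insurance: 6.15% × R$824.00 = R$50.68
Total: R$46.31 + R$65.92 + R$0.00 + R$50.68 = R$162.91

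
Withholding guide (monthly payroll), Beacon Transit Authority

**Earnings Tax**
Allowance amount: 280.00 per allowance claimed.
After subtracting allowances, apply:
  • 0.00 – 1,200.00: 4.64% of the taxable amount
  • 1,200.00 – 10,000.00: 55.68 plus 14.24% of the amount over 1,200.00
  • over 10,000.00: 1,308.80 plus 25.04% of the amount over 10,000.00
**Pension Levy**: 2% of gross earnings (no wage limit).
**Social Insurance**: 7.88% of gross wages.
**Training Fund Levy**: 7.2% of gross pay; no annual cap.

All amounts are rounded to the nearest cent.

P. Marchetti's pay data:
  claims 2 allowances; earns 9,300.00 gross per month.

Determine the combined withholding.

2,717.82

Earnings Tax: taxable = 9,300.00 − 2×280.00 = 8,740.00
  55.68 + 14.24% × (8,740.00 − 1,200.00) = 55.68 + 14.24% × 7,540.00 = 1,129.38
Pension Levy: 2% × 9,300.00 = 186.00
Social Insurance: 7.88% × 9,300.00 = 732.84
Training Fund Levy: 7.2% × 9,300.00 = 669.60
Total: 1,129.38 + 186.00 + 732.84 + 669.60 = 2,717.82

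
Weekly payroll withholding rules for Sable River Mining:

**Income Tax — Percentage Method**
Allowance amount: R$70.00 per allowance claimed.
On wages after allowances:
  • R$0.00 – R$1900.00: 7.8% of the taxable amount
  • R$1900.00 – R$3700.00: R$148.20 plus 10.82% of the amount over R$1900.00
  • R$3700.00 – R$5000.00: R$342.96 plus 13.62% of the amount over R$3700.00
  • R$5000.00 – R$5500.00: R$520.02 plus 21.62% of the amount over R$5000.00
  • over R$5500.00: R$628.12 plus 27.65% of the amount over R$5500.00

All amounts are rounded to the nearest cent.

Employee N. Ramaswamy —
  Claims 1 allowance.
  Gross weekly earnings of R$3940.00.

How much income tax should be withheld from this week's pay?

R$366.11

Income Tax: taxable = R$3940.00 − 1×R$70.00 = R$3870.00
  R$342.96 + 13.62% × (R$3870.00 − R$3700.00) = R$342.96 + 13.62% × R$170.00 = R$366.11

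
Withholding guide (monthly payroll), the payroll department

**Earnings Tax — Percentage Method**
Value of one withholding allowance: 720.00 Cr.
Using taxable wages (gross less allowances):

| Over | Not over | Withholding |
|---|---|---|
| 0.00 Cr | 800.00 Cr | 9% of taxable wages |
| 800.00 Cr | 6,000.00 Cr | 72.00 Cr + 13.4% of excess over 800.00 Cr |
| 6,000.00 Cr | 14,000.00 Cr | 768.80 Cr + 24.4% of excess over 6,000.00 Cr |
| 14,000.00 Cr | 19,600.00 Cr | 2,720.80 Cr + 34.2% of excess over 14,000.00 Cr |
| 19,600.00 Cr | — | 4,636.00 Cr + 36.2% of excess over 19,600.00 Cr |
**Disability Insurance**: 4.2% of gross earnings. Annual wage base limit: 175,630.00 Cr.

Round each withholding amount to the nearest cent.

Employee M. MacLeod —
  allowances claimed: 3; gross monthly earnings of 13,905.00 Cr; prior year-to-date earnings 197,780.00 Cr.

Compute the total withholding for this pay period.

2,170.58 Cr

Earnings Tax: taxable = 13,905.00 Cr − 3×720.00 Cr = 11,745.00 Cr
  768.80 Cr + 24.4% × (11,745.00 Cr − 6,000.00 Cr) = 768.80 Cr + 24.4% × 5,745.00 Cr = 2,170.58 Cr
Disability Insurance: YTD 197,780.00 Cr ≥ cap 175,630.00 Cr → 0.00 Cr
Total: 2,170.58 Cr + 0.00 Cr = 2,170.58 Cr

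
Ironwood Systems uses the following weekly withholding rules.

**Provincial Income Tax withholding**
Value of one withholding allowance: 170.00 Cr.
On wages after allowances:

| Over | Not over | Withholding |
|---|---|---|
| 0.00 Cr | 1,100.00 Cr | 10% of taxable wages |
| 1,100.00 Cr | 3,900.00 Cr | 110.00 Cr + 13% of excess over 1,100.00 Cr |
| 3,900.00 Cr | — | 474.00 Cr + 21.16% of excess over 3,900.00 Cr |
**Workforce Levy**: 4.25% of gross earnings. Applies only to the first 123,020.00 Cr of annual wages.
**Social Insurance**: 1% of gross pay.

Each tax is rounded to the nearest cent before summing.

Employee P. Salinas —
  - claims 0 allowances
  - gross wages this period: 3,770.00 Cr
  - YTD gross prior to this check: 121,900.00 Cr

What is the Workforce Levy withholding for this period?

47.60 Cr

Workforce Levy: cap 123,020.00 Cr − YTD 121,900.00 Cr = 1,120.00 Cr subject; 4.25% × 1,120.00 Cr = 47.60 Cr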